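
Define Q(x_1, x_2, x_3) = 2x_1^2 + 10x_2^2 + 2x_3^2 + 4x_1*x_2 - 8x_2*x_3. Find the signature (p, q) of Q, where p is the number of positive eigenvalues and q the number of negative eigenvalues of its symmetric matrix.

(2, 0)

Write A = [[2, 2, 0], [2, 10, -4], [0, -4, 2]].
Symmetric row and column elimination reduces A to a congruent diagonal form with pivots 2, 8, 0.
So there are 2 positive, 1 zero pivots.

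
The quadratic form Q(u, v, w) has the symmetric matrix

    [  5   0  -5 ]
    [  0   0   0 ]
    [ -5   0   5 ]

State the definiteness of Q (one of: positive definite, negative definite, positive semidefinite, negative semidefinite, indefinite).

positive semidefinite

Applying the same elementary operations to the rows and columns of A produces a congruent diagonal matrix with entries 5, 0, 0.
Counting signs: 1 positive, 2 zero.
Hence Q is positive semidefinite.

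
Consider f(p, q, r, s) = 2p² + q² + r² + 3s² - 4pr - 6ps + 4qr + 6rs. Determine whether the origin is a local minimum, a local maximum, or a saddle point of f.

The Hessian at the origin is H = [[4, 0, -4, -6], [0, 2, 4, 0], [-4, 4, 2, 6], [-6, 0, 6, 6]].
Congruent diagonalization of H (simultaneous row and column reduction) yields pivots 4, 2, -10, -3.
Counting signs: 2 positive, 2 negative.
H is indefinite, so the origin is a saddle point.

saddle point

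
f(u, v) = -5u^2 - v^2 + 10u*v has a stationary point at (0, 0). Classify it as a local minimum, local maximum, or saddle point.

saddle point

The Hessian at the origin is H = [[-10, 10], [10, -2]].
det H = -10·-2 − (10)² = -80 < 0, so H is indefinite.
Therefore the origin is a saddle point.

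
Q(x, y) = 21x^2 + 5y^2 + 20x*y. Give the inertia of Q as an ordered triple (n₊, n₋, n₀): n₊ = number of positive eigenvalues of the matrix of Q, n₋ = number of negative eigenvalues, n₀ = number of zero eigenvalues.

The associated matrix is A = [[21, 10], [10, 5]].
An LDLᵀ factorisation of A has diagonal entries 21, 5/21.
So there are 2 positive pivots.

(2, 0, 0)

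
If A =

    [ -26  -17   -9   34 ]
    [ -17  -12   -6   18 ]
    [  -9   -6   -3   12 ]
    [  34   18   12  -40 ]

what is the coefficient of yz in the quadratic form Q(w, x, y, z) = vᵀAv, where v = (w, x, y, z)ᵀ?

The coefficient of yz is A[3,4] + A[4,3] = 2·12 = 24.

24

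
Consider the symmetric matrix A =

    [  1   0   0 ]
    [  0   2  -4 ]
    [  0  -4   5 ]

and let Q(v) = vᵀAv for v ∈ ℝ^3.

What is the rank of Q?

3

Applying the same elementary operations to the rows and columns of A produces a congruent diagonal matrix with entries 1, 2, -3.
Counting signs: 2 positive, 1 negative.
The rank is the number of nonzero pivots: 3.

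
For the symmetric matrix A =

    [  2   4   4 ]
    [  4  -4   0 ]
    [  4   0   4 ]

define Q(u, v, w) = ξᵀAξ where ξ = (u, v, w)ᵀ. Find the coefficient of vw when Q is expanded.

0

The coefficient of vw is A[2,3] + A[3,2] = 2·0 = 0.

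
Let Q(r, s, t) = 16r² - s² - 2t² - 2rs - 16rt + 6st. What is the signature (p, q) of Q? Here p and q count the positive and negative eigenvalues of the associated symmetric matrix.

(1, 2)

Write A = [[16, -1, -8], [-1, -1, 3], [-8, 3, -2]].
Applying the same elementary operations to the rows and columns of A produces a congruent diagonal matrix with entries 16, -17/16, -2/17.
Counting signs: 1 positive, 2 negative.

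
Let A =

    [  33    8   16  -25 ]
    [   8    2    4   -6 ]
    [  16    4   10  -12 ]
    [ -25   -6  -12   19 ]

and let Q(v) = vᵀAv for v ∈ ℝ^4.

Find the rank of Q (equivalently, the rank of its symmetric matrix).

Congruent diagonalization of A (simultaneous row and column reduction) yields pivots 33, 2/33, 2, 0.
That gives 3 positive, 1 zero pivots.
The rank is the number of nonzero pivots: 3.

3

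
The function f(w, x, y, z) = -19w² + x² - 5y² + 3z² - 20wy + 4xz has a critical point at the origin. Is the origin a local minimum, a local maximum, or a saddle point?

saddle point

The Hessian at the origin is H = [[-38, 0, -20, 0], [0, 2, 0, 4], [-20, 0, -10, 0], [0, 4, 0, 6]].
Row-reducing H symmetrically gives the diagonal entries -38, 2, 10/19, -2.
That gives 2 positive, 2 negative pivots.
H is indefinite, so the origin is a saddle point.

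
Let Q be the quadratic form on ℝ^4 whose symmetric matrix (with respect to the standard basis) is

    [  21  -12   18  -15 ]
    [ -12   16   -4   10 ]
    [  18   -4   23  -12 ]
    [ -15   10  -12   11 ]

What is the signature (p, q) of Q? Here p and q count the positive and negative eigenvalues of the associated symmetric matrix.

(4, 0)

Row-reducing A symmetrically gives the diagonal entries 21, 64/7, 13/4, 3/52.
That gives 4 positive pivots.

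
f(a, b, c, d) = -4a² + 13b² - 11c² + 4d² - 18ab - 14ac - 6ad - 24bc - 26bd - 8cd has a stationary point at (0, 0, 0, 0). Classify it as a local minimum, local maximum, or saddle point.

The Hessian at the origin is H = [[-8, -18, -14, -6], [-18, 26, -24, -26], [-14, -24, -22, -8], [-6, -26, -8, 8]].
An LDLᵀ factorisation of H has diagonal entries -8, 133/2, 220/133, 10/11.
That gives 3 positive, 1 negative pivots.
H is indefinite, so the origin is a saddle point.

saddle point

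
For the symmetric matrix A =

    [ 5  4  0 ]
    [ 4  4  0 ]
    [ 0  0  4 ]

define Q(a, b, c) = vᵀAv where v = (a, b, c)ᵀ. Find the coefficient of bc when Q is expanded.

0

The coefficient of bc is A[2,3] + A[3,2] = 2·0 = 0.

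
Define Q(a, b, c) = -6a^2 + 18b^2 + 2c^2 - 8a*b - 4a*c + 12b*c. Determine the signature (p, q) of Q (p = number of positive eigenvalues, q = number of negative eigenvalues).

The symmetric matrix is A = [[-6, -4, -2], [-4, 18, 6], [-2, 6, 2]].
Congruent diagonalization of A (simultaneous row and column reduction) yields pivots -6, 62/3, 2/31.
So there are 2 positive, 1 negative pivots.

(2, 1)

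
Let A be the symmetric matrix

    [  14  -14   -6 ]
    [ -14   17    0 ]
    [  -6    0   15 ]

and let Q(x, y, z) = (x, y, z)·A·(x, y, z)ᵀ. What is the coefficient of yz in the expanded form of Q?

0

The coefficient of yz is A[2,3] + A[3,2] = 2·0 = 0.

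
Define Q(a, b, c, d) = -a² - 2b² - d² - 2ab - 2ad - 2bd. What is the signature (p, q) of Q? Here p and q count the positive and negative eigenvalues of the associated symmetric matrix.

The associated matrix is A = [[-1, -1, 0, -1], [-1, -2, 0, -1], [0, 0, 0, 0], [-1, -1, 0, -1]].
Row-reducing A symmetrically gives the diagonal entries -1, -1, 0, 0.
That gives 2 negative, 2 zero pivots.

(0, 2)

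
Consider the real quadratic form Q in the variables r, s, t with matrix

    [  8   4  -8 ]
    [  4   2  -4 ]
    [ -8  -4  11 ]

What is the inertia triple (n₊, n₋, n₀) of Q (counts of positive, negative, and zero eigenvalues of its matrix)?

Row-reducing A symmetrically gives the diagonal entries 8, 0, 3.
So there are 2 positive, 1 zero pivots.

(2, 0, 1)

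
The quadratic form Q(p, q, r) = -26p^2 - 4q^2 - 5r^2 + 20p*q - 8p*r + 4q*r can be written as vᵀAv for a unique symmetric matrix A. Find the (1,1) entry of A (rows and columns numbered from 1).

The coefficient of p^2 in Q is -26, and that is exactly A[1,1].

-26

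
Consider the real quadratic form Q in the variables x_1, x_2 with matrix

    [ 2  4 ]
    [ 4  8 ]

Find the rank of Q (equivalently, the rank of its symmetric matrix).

1

Row-reducing A symmetrically gives the diagonal entries 2, 0.
So there are 1 positive, 1 zero pivots.
The rank is the number of nonzero pivots: 1.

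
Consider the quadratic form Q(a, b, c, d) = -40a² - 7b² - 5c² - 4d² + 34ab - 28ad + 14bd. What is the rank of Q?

The symmetric matrix is A = [[-40, 17, 0, -14], [17, -7, 0, 7], [0, 0, -5, 0], [-14, 7, 0, -4]].
An LDLᵀ factorisation of A has diagonal entries -40, 9/40, -5, -4.
Counting signs: 1 positive, 3 negative.
The rank is the number of nonzero pivots: 4.

4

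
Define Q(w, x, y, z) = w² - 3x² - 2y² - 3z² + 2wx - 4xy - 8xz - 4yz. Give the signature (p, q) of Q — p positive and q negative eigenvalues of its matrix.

(2, 2)

The associated matrix is A = [[1, 1, 0, 0], [1, -3, -2, -4], [0, -2, -2, -2], [0, -4, -2, -3]].
Applying the same elementary operations to the rows and columns of A produces a congruent diagonal matrix with entries 1, -4, -1, 1.
That gives 2 positive, 2 negative pivots.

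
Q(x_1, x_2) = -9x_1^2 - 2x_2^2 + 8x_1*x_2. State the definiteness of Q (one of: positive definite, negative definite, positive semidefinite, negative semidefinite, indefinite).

negative definite

The symmetric matrix is A = [[-9, 4], [4, -2]].
An LDLᵀ factorisation of A has diagonal entries -9, -2/9.
That gives 2 negative pivots.
Hence Q is negative definite.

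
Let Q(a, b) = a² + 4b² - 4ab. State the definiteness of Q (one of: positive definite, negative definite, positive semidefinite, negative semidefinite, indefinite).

The associated matrix is A = [[1, -2], [-2, 4]].
Congruent diagonalization of A (simultaneous row and column reduction) yields pivots 1, 0.
That gives 1 positive, 1 zero pivots.
Hence Q is positive semidefinite.

positive semidefinite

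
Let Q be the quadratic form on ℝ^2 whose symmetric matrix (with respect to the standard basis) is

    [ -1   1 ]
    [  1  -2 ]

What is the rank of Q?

2

Congruent diagonalization of A (simultaneous row and column reduction) yields pivots -1, -1.
That gives 2 negative pivots.
The rank is the number of nonzero pivots: 2.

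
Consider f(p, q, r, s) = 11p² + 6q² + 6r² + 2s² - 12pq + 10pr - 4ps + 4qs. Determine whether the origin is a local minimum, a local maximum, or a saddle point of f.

The Hessian at the origin is H = [[22, -12, 10, -4], [-12, 12, 0, 4], [10, 0, 12, 0], [-4, 4, 0, 4]].
Applying the same elementary operations to the rows and columns of H produces a congruent diagonal matrix with entries 22, 60/11, 2, 8/3.
So there are 4 positive pivots.
H is positive definite, so the origin is a strict local minimum.

local minimum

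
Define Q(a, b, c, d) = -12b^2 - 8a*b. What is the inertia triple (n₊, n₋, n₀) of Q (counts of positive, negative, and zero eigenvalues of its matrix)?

(1, 1, 2)

The symmetric matrix is A = [[0, -4, 0, 0], [-4, -12, 0, 0], [0, 0, 0, 0], [0, 0, 0, 0]].
By Sylvester's law of inertia any congruent diagonalization of A has 1 positive, 1 negative and 2 zero entries.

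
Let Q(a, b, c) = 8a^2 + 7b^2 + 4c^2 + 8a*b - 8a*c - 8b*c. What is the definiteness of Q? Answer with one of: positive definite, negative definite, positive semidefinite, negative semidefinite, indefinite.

positive definite

Write A = [[8, 4, -4], [4, 7, -4], [-4, -4, 4]].
Congruent diagonalization of A (simultaneous row and column reduction) yields pivots 8, 5, 6/5.
That gives 3 positive pivots.
Hence Q is positive definite.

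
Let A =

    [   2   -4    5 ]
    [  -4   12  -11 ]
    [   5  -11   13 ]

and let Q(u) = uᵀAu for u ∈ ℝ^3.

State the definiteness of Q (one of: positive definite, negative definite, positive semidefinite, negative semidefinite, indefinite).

Applying the same elementary operations to the rows and columns of A produces a congruent diagonal matrix with entries 2, 4, 1/4.
That gives 3 positive pivots.
Hence Q is positive definite.

positive definite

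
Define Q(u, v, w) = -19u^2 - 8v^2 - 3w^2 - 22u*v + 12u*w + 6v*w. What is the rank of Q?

3

The associated matrix is A = [[-19, -11, 6], [-11, -8, 3], [6, 3, -3]].
Row-reducing A symmetrically gives the diagonal entries -19, -31/19, -30/31.
So there are 3 negative pivots.
The rank is the number of nonzero pivots: 3.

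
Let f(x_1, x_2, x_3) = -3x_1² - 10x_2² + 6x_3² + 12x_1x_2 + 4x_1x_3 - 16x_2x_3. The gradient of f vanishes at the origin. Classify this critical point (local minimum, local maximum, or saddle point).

saddle point

The Hessian at the origin is H = [[-6, 12, 4], [12, -20, -16], [4, -16, 12]].
Congruent diagonalization of H (simultaneous row and column reduction) yields pivots -6, 4, -4/3.
So there are 1 positive, 2 negative pivots.
H is indefinite, so the origin is a saddle point.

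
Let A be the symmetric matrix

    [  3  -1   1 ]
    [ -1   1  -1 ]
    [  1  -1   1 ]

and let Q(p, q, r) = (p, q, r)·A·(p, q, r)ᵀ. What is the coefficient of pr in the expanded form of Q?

2

The coefficient of pr is A[1,3] + A[3,1] = 2·1 = 2.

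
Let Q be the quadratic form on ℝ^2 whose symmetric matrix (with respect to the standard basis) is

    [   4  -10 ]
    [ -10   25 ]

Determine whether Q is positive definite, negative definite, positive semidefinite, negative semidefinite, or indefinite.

positive semidefinite

For the 2×2 matrix [[4, -10], [-10, 25]]: det = 4·25 − (-10)² = 0, trace = 29.
det = 0 so one eigenvalue is zero; the form is semidefinite with the sign of the trace.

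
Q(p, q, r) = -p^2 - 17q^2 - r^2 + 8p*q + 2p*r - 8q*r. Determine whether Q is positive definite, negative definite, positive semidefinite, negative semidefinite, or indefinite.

Write A = [[-1, 4, 1], [4, -17, -4], [1, -4, -1]].
Applying the same elementary operations to the rows and columns of A produces a congruent diagonal matrix with entries -1, -1, 0.
So there are 2 negative, 1 zero pivots.
Hence Q is negative semidefinite.

negative semidefinite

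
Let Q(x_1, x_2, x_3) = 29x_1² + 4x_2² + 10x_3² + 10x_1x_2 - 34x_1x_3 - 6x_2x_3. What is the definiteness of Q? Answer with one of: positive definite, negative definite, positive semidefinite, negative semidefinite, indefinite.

Write A = [[29, 5, -17], [5, 4, -3], [-17, -3, 10]].
Applying the same elementary operations to the rows and columns of A produces a congruent diagonal matrix with entries 29, 91/29, 3/91.
So there are 3 positive pivots.
Hence Q is positive definite.

positive definite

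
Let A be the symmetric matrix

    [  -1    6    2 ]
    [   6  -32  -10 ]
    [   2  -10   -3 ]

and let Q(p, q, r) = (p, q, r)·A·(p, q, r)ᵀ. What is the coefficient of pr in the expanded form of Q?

4

The coefficient of pr is A[1,3] + A[3,1] = 2·2 = 4.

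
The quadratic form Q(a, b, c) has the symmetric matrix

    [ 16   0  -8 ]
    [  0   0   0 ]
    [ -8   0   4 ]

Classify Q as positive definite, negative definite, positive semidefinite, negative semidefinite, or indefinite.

positive semidefinite

Row-reducing A symmetrically gives the diagonal entries 16, 0, 0.
Counting signs: 1 positive, 2 zero.
Hence Q is positive semidefinite.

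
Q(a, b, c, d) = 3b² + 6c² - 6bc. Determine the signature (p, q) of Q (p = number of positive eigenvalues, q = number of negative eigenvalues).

(2, 0)

The symmetric matrix is A = [[0, 0, 0, 0], [0, 3, -3, 0], [0, -3, 6, 0], [0, 0, 0, 0]].
Symmetric row and column elimination reduces A to a congruent diagonal form with pivots 0, 3, 3, 0.
Counting signs: 2 positive, 2 zero.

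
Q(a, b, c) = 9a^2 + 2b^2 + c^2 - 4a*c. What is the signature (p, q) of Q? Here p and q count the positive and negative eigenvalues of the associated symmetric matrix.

The associated matrix is A = [[9, 0, -2], [0, 2, 0], [-2, 0, 1]].
Symmetric row and column elimination reduces A to a congruent diagonal form with pivots 9, 2, 5/9.
So there are 3 positive pivots.

(3, 0)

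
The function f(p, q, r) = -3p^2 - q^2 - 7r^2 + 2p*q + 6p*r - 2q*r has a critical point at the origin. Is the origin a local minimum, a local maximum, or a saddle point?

local maximum

The Hessian at the origin is H = [[-6, 2, 6], [2, -2, -2], [6, -2, -14]].
An LDLᵀ factorisation of H has diagonal entries -6, -4/3, -8.
That gives 3 negative pivots.
H is negative definite, so the origin is a strict local maximum.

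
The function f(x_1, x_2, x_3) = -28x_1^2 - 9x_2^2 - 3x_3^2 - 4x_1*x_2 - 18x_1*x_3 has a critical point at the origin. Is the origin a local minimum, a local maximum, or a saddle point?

local maximum

The Hessian at the origin is H = [[-56, -4, -18], [-4, -18, 0], [-18, 0, -6]].
Symmetric row and column elimination reduces H to a congruent diagonal form with pivots -56, -124/7, -15/124.
So there are 3 negative pivots.
H is negative definite, so the origin is a strict local maximum.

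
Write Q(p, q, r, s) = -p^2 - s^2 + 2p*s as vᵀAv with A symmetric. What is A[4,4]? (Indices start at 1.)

The coefficient of s^2 in Q is -1, and that is exactly A[4,4].

-1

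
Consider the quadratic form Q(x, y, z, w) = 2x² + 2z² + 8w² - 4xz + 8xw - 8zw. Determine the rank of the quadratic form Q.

1

Write A = [[2, 0, -2, 4], [0, 0, 0, 0], [-2, 0, 2, -4], [4, 0, -4, 8]].
Symmetric row and column elimination reduces A to a congruent diagonal form with pivots 2, 0, 0, 0.
Counting signs: 1 positive, 3 zero.
The rank is the number of nonzero pivots: 1.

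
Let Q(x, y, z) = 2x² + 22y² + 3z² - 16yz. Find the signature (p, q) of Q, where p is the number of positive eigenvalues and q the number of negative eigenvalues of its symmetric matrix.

(3, 0)

The symmetric matrix is A = [[2, 0, 0], [0, 22, -8], [0, -8, 3]].
An LDLᵀ factorisation of A has diagonal entries 2, 22, 1/11.
Counting signs: 3 positive.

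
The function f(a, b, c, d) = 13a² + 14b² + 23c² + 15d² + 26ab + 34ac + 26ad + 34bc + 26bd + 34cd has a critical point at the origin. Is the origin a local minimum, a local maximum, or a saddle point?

local minimum

The Hessian at the origin is H = [[26, 26, 34, 26], [26, 28, 34, 26], [34, 34, 46, 34], [26, 26, 34, 30]].
An LDLᵀ factorisation of H has diagonal entries 26, 2, 20/13, 4.
So there are 4 positive pivots.
H is positive definite, so the origin is a strict local minimum.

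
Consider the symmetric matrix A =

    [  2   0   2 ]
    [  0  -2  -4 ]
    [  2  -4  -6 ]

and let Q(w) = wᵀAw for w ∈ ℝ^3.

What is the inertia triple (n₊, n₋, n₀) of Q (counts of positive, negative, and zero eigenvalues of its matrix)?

(1, 1, 1)

Symmetric row and column elimination reduces A to a congruent diagonal form with pivots 2, -2, 0.
That gives 1 positive, 1 negative, 1 zero pivots.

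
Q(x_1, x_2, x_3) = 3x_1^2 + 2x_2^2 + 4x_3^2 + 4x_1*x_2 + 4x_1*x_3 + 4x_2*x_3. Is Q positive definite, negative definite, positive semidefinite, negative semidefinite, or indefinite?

positive definite

The symmetric matrix of Q is A = [[3, 2, 2], [2, 2, 2], [2, 2, 4]].
Leading principal minors: Δ_1 = 3, Δ_2 = 2, Δ_3 = 4.
All leading principal minors are positive, so by Sylvester's criterion Q is positive definite.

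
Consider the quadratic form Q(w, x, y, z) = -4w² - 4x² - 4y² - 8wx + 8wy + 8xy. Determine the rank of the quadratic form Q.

Write A = [[-4, -4, 4, 0], [-4, -4, 4, 0], [4, 4, -4, 0], [0, 0, 0, 0]].
Congruent diagonalization of A (simultaneous row and column reduction) yields pivots -4, 0, 0, 0.
Counting signs: 1 negative, 3 zero.
The rank is the number of nonzero pivots: 1.

1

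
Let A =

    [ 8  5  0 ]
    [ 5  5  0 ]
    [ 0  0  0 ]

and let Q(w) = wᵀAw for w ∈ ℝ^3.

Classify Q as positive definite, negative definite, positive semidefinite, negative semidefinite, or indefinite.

Row-reducing A symmetrically gives the diagonal entries 8, 15/8, 0.
So there are 2 positive, 1 zero pivots.
Hence Q is positive semidefinite.

positive semidefinite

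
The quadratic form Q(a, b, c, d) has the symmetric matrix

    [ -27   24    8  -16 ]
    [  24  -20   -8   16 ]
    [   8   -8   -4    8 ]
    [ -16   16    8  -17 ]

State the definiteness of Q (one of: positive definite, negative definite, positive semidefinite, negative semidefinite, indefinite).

Symmetric row and column elimination reduces A to a congruent diagonal form with pivots -27, 4/3, -20/9, -1.
That gives 1 positive, 3 negative pivots.
Hence Q is indefinite.

indefinite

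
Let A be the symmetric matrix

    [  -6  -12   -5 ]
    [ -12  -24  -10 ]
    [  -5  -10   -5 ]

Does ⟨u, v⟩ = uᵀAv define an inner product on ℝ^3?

Symmetric row and column elimination reduces A to a congruent diagonal form with pivots -6, 0, -5/6.
Counting signs: 2 negative, 1 zero.
Hence Q is negative semidefinite.
⟨·,·⟩ is an inner product exactly when A is positive definite.

no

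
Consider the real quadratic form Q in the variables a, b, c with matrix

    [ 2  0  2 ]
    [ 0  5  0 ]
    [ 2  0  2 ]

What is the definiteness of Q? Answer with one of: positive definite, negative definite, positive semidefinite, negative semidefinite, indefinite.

Row-reducing A symmetrically gives the diagonal entries 2, 5, 0.
That gives 2 positive, 1 zero pivots.
Hence Q is positive semidefinite.

positive semidefinite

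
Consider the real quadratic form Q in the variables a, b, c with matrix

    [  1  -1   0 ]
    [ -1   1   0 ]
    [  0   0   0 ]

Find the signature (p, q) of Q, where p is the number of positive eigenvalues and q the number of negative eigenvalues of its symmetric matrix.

(1, 0)

Symmetric row and column elimination reduces A to a congruent diagonal form with pivots 1, 0, 0.
That gives 1 positive, 2 zero pivots.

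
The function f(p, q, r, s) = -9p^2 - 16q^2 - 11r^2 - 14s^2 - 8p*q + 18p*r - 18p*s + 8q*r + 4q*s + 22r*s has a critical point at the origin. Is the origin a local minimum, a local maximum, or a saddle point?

The Hessian at the origin is H = [[-18, -8, 18, -18], [-8, -32, 8, 4], [18, 8, -22, 22], [-18, 4, 22, -28]].
Row-reducing H symmetrically gives the diagonal entries -18, -256/9, -4, -15/16.
So there are 4 negative pivots.
H is negative definite, so the origin is a strict local maximum.

local maximum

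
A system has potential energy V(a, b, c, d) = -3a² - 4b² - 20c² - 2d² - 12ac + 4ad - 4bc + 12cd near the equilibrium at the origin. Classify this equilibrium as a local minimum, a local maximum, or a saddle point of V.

The Hessian at the origin is H = [[-6, 0, -12, 4], [0, -8, -4, 0], [-12, -4, -40, 12], [4, 0, 12, -4]].
Applying the same elementary operations to the rows and columns of H produces a congruent diagonal matrix with entries -6, -8, -14, -4/21.
So there are 4 negative pivots.
H is negative definite, so the origin is a strict local maximum.

local maximum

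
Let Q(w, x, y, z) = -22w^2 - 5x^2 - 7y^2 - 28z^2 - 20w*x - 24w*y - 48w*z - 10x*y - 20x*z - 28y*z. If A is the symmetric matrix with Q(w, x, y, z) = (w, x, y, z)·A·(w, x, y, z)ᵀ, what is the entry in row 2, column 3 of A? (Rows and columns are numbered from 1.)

-5

The coefficient of x·y in Q is -10. For a symmetric A this equals A[2,3] + A[3,2] = 2·A[2,3].
So A[2,3] = -10/2 = -5.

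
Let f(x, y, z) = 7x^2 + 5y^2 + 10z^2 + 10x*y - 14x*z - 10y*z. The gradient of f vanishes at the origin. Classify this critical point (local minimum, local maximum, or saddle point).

local minimum

The Hessian at the origin is H = [[14, 10, -14], [10, 10, -10], [-14, -10, 20]].
Row-reducing H symmetrically gives the diagonal entries 14, 20/7, 6.
That gives 3 positive pivots.
H is positive definite, so the origin is a strict local minimum.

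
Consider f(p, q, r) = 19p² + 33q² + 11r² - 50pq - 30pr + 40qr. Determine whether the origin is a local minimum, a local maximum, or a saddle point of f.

saddle point

The Hessian at the origin is H = [[38, -50, -30], [-50, 66, 40], [-30, 40, 22]].
An LDLᵀ factorisation of H has diagonal entries 38, 4/19, -3.
That gives 2 positive, 1 negative pivots.
H is indefinite, so the origin is a saddle point.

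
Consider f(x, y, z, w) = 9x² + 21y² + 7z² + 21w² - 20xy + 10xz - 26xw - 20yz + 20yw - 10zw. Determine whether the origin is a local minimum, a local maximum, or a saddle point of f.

local minimum

The Hessian at the origin is H = [[18, -20, 10, -26], [-20, 42, -20, 20], [10, -20, 14, -10], [-26, 20, -10, 42]].
Row-reducing H symmetrically gives the diagonal entries 18, 178/9, 396/89, 40/99.
That gives 4 positive pivots.
H is positive definite, so the origin is a strict local minimum.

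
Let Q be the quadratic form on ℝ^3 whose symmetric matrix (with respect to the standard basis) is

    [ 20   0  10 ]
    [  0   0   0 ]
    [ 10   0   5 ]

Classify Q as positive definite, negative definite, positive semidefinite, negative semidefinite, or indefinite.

positive semidefinite

Symmetric row and column elimination reduces A to a congruent diagonal form with pivots 20, 0, 0.
Counting signs: 1 positive, 2 zero.
Hence Q is positive semidefinite.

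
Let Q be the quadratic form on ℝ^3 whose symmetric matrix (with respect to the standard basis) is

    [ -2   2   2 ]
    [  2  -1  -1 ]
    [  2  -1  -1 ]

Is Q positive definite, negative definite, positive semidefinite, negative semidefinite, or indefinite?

indefinite

Row-reducing A symmetrically gives the diagonal entries -2, 1, 0.
Counting signs: 1 positive, 1 negative, 1 zero.
Hence Q is indefinite.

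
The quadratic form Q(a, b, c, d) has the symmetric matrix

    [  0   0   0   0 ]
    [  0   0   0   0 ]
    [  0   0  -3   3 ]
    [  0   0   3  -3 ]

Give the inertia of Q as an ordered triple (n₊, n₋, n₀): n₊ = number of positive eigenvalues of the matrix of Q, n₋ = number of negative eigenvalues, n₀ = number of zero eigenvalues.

Applying the same elementary operations to the rows and columns of A produces a congruent diagonal matrix with entries 0, 0, -3, 0.
That gives 1 negative, 3 zero pivots.

(0, 1, 3)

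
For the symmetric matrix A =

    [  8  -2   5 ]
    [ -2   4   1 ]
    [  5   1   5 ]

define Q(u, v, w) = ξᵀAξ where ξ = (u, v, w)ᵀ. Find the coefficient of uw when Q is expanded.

The coefficient of uw is A[1,3] + A[3,1] = 2·5 = 10.

10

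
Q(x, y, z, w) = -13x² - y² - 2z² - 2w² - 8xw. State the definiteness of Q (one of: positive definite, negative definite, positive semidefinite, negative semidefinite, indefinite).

negative definite

The symmetric matrix of Q is A = [[-13, 0, 0, -4], [0, -1, 0, 0], [0, 0, -2, 0], [-4, 0, 0, -2]].
Leading principal minors: Δ_1 = -13, Δ_2 = 13, Δ_3 = -26, Δ_4 = 20.
The signs alternate starting with Δ_1 < 0, so by Sylvester's criterion Q is negative definite.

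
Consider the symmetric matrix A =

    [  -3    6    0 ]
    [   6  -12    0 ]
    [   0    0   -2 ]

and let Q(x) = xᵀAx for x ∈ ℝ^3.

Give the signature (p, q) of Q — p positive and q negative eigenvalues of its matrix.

(0, 2)

Row-reducing A symmetrically gives the diagonal entries -3, 0, -2.
So there are 2 negative, 1 zero pivots.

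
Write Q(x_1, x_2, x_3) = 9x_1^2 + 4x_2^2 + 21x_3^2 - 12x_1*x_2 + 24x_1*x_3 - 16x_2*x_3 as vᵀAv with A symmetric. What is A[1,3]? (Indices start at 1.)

The coefficient of x_1·x_3 in Q is 24. For a symmetric A this equals A[1,3] + A[3,1] = 2·A[1,3].
So A[1,3] = 24/2 = 12.

12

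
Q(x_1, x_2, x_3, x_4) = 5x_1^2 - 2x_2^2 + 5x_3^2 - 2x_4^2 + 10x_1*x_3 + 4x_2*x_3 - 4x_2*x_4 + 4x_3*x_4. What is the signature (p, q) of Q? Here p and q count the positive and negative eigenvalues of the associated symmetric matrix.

(2, 1)

Write A = [[5, 0, 5, 0], [0, -2, 2, -2], [5, 2, 5, 2], [0, -2, 2, -2]].
Symmetric row and column elimination reduces A to a congruent diagonal form with pivots 5, -2, 2, 0.
That gives 2 positive, 1 negative, 1 zero pivots.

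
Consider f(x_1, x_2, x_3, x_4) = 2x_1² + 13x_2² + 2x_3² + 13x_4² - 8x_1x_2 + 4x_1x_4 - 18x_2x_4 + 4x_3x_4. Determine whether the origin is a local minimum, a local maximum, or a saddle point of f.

local minimum

The Hessian at the origin is H = [[4, -8, 0, 4], [-8, 26, 0, -18], [0, 0, 4, 4], [4, -18, 4, 26]].
Applying the same elementary operations to the rows and columns of H produces a congruent diagonal matrix with entries 4, 10, 4, 8.
Counting signs: 4 positive.
H is positive definite, so the origin is a strict local minimum.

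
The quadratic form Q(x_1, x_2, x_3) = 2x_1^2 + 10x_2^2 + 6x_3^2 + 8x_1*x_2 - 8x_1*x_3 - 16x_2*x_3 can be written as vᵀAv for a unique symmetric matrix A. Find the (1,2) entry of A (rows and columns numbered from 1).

The coefficient of x_1·x_2 in Q is 8. For a symmetric A this equals A[1,2] + A[2,1] = 2·A[1,2].
So A[1,2] = 8/2 = 4.

4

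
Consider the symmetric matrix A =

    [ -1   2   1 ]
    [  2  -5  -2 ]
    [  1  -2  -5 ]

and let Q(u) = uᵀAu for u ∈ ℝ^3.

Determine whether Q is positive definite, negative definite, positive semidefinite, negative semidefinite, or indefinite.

negative definite

Applying the same elementary operations to the rows and columns of A produces a congruent diagonal matrix with entries -1, -1, -4.
That gives 3 negative pivots.
Hence Q is negative definite.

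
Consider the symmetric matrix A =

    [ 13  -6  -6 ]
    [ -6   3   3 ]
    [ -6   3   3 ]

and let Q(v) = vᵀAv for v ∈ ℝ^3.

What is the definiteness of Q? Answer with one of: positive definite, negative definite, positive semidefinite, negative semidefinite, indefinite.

Congruent diagonalization of A (simultaneous row and column reduction) yields pivots 13, 3/13, 0.
Counting signs: 2 positive, 1 zero.
Hence Q is positive semidefinite.

positive semidefinite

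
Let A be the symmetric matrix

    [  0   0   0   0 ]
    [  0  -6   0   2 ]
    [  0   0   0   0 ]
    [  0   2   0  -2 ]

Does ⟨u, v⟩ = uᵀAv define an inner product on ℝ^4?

Row-reducing A symmetrically gives the diagonal entries 0, -6, 0, -4/3.
Counting signs: 2 negative, 2 zero.
Hence Q is negative semidefinite.
⟨·,·⟩ is an inner product exactly when A is positive definite.

no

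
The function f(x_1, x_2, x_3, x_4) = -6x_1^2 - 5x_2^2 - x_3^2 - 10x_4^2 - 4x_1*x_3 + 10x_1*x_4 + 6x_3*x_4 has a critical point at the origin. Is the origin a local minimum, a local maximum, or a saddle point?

local maximum

The Hessian at the origin is H = [[-12, 0, -4, 10], [0, -10, 0, 0], [-4, 0, -2, 6], [10, 0, 6, -20]].
Congruent diagonalization of H (simultaneous row and column reduction) yields pivots -12, -10, -2/3, -1.
That gives 4 negative pivots.
H is negative definite, so the origin is a strict local maximum.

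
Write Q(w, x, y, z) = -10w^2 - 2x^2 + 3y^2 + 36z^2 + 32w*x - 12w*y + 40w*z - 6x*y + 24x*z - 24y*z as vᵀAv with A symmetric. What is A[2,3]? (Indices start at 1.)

-3

The coefficient of x·y in Q is -6. For a symmetric A this equals A[2,3] + A[3,2] = 2·A[2,3].
So A[2,3] = -6/2 = -3.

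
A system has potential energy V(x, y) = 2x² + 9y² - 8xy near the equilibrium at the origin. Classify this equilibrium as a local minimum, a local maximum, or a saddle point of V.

The Hessian at the origin is H = [[4, -8], [-8, 18]].
det H = 4·18 − (-8)² = 8 > 0 and H[1,1] = 4 > 0, so H is positive definite.
Therefore the origin is a local minimum.

local minimum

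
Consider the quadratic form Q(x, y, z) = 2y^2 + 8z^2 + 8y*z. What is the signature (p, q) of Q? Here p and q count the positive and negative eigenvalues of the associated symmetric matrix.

Write A = [[0, 0, 0], [0, 2, 4], [0, 4, 8]].
Row-reducing A symmetrically gives the diagonal entries 0, 2, 0.
That gives 1 positive, 2 zero pivots.

(1, 0)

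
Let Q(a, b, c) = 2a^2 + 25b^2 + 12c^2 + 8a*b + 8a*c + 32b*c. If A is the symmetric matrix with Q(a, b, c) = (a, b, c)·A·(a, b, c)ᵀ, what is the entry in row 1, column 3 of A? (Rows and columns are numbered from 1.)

4

The coefficient of a·c in Q is 8. For a symmetric A this equals A[1,3] + A[3,1] = 2·A[1,3].
So A[1,3] = 8/2 = 4.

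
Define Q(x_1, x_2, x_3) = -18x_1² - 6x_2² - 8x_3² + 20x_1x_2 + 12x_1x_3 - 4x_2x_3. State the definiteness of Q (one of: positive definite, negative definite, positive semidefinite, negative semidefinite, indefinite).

negative definite

The associated matrix is A = [[-18, 10, 6], [10, -6, -2], [6, -2, -8]].
An LDLᵀ factorisation of A has diagonal entries -18, -4/9, -2.
Counting signs: 3 negative.
Hence Q is negative definite.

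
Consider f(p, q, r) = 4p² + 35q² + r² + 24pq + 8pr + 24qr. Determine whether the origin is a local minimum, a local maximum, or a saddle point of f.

The Hessian at the origin is H = [[8, 24, 8], [24, 70, 24], [8, 24, 2]].
An LDLᵀ factorisation of H has diagonal entries 8, -2, -6.
That gives 1 positive, 2 negative pivots.
H is indefinite, so the origin is a saddle point.

saddle point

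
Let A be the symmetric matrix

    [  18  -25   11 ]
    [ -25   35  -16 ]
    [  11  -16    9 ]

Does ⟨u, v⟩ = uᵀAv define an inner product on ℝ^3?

yes

Congruent diagonalization of A (simultaneous row and column reduction) yields pivots 18, 5/18, 2/5.
That gives 3 positive pivots.
Hence Q is positive definite.
⟨·,·⟩ is an inner product exactly when A is positive definite.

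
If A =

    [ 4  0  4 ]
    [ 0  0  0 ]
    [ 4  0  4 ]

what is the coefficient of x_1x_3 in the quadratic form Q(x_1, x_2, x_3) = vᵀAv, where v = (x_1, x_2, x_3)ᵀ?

The coefficient of x_1x_3 is A[1,3] + A[3,1] = 2·4 = 8.

8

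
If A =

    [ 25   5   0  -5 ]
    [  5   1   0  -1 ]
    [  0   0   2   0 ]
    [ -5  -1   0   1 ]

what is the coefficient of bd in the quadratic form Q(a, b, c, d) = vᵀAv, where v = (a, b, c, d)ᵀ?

-2

The coefficient of bd is A[2,4] + A[4,2] = 2·(-1) = -2.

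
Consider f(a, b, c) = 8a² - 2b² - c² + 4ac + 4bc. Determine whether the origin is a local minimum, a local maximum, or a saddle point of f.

The Hessian at the origin is H = [[16, 0, 4], [0, -4, 4], [4, 4, -2]].
Applying the same elementary operations to the rows and columns of H produces a congruent diagonal matrix with entries 16, -4, 1.
Counting signs: 2 positive, 1 negative.
H is indefinite, so the origin is a saddle point.

saddle point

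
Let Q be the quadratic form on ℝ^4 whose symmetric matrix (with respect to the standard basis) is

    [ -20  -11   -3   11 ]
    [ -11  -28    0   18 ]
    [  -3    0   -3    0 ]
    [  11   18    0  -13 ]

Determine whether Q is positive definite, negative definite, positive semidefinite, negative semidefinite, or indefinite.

negative definite

Leading principal minors: Δ_1 = -20, Δ_2 = 439, Δ_3 = -1065, Δ_4 = 225.
The signs alternate starting with Δ_1 < 0, so by Sylvester's criterion Q is negative definite.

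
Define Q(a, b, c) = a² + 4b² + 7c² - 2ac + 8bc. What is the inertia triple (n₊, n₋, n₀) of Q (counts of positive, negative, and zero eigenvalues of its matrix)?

(3, 0, 0)

Write A = [[1, 0, -1], [0, 4, 4], [-1, 4, 7]].
Symmetric row and column elimination reduces A to a congruent diagonal form with pivots 1, 4, 2.
That gives 3 positive pivots.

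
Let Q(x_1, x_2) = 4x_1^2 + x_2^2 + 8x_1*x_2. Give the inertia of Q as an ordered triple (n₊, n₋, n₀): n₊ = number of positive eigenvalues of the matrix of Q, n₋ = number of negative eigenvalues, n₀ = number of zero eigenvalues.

(1, 1, 0)

The symmetric matrix is A = [[4, 4], [4, 1]].
Applying the same elementary operations to the rows and columns of A produces a congruent diagonal matrix with entries 4, -3.
So there are 1 positive, 1 negative pivots.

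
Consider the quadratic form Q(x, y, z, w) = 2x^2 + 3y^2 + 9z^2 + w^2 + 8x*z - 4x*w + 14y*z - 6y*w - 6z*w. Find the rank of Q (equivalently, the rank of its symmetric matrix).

4

The associated matrix is A = [[2, 0, 4, -2], [0, 3, 7, -3], [4, 7, 9, -3], [-2, -3, -3, 1]].
An LDLᵀ factorisation of A has diagonal entries 2, 3, -46/3, 4/23.
So there are 3 positive, 1 negative pivots.
The rank is the number of nonzero pivots: 4.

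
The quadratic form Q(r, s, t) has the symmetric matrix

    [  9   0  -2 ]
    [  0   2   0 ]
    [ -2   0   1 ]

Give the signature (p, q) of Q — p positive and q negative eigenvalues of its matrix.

(3, 0)

Symmetric row and column elimination reduces A to a congruent diagonal form with pivots 9, 2, 5/9.
That gives 3 positive pivots.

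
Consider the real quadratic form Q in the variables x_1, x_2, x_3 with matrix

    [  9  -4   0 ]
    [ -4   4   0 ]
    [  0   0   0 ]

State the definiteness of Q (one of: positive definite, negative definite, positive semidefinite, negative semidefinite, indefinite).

positive semidefinite

Applying the same elementary operations to the rows and columns of A produces a congruent diagonal matrix with entries 9, 20/9, 0.
So there are 2 positive, 1 zero pivots.
Hence Q is positive semidefinite.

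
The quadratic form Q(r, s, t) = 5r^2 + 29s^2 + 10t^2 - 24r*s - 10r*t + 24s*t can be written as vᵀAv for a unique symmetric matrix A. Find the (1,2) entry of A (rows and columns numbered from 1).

-12

The coefficient of r·s in Q is -24. For a symmetric A this equals A[1,2] + A[2,1] = 2·A[1,2].
So A[1,2] = -24/2 = -12.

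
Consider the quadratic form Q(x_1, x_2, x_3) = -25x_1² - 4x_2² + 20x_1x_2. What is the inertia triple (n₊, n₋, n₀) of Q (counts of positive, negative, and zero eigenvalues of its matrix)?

(0, 1, 2)

The associated matrix is A = [[-25, 10, 0], [10, -4, 0], [0, 0, 0]].
Applying the same elementary operations to the rows and columns of A produces a congruent diagonal matrix with entries -25, 0, 0.
That gives 1 negative, 2 zero pivots.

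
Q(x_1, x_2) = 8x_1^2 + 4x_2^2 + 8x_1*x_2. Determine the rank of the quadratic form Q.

2

Write A = [[8, 4], [4, 4]].
Row-reducing A symmetrically gives the diagonal entries 8, 2.
Counting signs: 2 positive.
The rank is the number of nonzero pivots: 2.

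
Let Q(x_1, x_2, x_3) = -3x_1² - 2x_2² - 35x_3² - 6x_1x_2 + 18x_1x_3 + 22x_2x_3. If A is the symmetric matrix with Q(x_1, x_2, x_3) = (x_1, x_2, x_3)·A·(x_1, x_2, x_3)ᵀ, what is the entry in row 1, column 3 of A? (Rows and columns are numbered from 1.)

9

The coefficient of x_1·x_3 in Q is 18. For a symmetric A this equals A[1,3] + A[3,1] = 2·A[1,3].
So A[1,3] = 18/2 = 9.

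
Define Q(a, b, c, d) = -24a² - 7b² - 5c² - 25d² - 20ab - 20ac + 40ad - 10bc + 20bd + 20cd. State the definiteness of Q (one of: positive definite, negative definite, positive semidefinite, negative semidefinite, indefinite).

negative definite

The symmetric matrix of Q is A = [[-24, -10, -10, 20], [-10, -7, -5, 10], [-10, -5, -5, 10], [20, 10, 10, -25]].
Leading principal minors: Δ_1 = -24, Δ_2 = 68, Δ_3 = -40, Δ_4 = 200.
The signs alternate starting with Δ_1 < 0, so by Sylvester's criterion Q is negative definite.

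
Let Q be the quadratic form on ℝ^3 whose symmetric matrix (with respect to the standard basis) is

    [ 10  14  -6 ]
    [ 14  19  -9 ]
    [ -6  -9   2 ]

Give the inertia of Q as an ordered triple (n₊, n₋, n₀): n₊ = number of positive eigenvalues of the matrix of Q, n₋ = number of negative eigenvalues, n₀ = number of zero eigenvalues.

Congruent diagonalization of A (simultaneous row and column reduction) yields pivots 10, -3/5, -1.
That gives 1 positive, 2 negative pivots.

(1, 2, 0)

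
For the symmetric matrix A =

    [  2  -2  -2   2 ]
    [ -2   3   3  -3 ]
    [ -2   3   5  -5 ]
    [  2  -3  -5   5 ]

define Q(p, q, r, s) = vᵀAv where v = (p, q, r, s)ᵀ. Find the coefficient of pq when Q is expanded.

The coefficient of pq is A[1,2] + A[2,1] = 2·(-2) = -4.

-4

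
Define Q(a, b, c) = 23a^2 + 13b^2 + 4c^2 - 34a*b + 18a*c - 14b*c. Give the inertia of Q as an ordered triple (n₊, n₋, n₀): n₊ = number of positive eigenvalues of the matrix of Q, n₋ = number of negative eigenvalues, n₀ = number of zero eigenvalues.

The symmetric matrix is A = [[23, -17, 9], [-17, 13, -7], [9, -7, 4]].
Congruent diagonalization of A (simultaneous row and column reduction) yields pivots 23, 10/23, 1/5.
Counting signs: 3 positive.

(3, 0, 0)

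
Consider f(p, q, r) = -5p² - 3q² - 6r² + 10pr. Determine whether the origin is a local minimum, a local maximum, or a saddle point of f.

local maximum

The Hessian at the origin is H = [[-10, 0, 10], [0, -6, 0], [10, 0, -12]].
An LDLᵀ factorisation of H has diagonal entries -10, -6, -2.
So there are 3 negative pivots.
H is negative definite, so the origin is a strict local maximum.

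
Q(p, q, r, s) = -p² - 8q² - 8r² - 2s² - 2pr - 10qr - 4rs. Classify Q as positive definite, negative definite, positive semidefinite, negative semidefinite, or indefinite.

The symmetric matrix of Q is A = [[-1, 0, -1, 0], [0, -8, -5, 0], [-1, -5, -8, -2], [0, 0, -2, -2]].
Leading principal minors: Δ_1 = -1, Δ_2 = 8, Δ_3 = -31, Δ_4 = 30.
The signs alternate starting with Δ_1 < 0, so by Sylvester's criterion Q is negative definite.

negative definite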